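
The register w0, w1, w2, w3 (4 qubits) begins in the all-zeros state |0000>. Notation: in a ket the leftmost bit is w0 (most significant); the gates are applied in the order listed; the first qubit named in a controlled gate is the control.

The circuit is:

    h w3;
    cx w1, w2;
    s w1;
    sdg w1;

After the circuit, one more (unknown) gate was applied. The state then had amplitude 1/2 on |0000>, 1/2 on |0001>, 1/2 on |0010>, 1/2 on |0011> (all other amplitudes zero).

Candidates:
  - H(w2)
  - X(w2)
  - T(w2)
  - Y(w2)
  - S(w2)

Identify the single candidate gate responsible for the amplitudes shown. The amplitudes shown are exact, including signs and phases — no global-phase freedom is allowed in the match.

The applied gate was H(w2).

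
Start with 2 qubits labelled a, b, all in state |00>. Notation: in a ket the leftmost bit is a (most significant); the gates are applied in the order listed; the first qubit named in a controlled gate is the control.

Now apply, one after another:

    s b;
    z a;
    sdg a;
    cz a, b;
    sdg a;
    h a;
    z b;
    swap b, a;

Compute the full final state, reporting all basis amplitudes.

The resulting statevector has amplitude sqrt(2)/2 on |00>, sqrt(2)/2 on |01>, 0 on |10>, 0 on |11>.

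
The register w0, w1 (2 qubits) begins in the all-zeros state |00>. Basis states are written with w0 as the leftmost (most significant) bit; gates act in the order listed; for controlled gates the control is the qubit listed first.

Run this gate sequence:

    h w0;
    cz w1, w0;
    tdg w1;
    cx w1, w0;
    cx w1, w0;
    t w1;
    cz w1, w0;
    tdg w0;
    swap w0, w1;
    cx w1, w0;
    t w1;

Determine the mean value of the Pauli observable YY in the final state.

The observable YY averages to -1. Key observation: the block from step 2 through step 7 cancels to the identity and can be dropped.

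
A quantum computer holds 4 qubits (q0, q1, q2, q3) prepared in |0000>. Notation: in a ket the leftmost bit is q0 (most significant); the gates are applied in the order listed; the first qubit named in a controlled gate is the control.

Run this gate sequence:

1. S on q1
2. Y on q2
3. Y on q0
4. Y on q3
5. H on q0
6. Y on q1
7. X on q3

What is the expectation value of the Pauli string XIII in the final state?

The observable XIII averages to -1.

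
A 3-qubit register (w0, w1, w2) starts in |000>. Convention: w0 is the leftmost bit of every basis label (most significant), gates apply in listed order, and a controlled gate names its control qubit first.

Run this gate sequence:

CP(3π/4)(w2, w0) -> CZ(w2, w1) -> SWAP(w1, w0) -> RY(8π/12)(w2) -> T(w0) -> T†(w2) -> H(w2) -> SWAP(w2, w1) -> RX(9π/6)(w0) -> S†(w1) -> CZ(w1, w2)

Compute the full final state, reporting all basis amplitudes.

After the circuit, the state carries amplitude -1/4 + sqrt(3)*exp(3*I*pi/4)/4 on |000>, 0 on |001>, -sqrt(3)*exp(I*pi/4)/4 + I/4 on |010>, 0 on |011>, -sqrt(3)*exp(I*pi/4)/4 - I/4 on |100>, 0 on |101>, -1/4 - sqrt(3)*exp(3*I*pi/4)/4 on |110>, 0 on |111>.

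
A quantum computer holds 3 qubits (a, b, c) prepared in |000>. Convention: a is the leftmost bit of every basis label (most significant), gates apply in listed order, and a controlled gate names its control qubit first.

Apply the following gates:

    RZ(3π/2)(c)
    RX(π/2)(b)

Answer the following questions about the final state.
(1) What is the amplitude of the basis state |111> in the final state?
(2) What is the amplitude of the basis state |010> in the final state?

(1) |111> carries amplitude 0 in the final state.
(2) The final state's coefficient on |010> equals sqrt(2)*exp(3*I*pi/4)/2.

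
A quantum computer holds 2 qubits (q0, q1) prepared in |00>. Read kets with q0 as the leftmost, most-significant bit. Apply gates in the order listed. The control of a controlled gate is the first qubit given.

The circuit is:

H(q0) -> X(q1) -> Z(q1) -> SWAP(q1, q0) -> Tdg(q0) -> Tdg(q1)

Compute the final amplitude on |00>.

|00> carries amplitude 0 in the final state.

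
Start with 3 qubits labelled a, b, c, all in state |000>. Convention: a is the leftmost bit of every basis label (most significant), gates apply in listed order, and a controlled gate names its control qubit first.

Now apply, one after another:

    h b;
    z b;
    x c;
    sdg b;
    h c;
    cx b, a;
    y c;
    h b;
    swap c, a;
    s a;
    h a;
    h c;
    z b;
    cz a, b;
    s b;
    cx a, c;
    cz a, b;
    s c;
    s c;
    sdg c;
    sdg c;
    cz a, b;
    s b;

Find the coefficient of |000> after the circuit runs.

The final state's coefficient on |000> equals -sqrt(2)/4. Key observation: the block from step 17 through step 22 cancels to the identity and can be dropped.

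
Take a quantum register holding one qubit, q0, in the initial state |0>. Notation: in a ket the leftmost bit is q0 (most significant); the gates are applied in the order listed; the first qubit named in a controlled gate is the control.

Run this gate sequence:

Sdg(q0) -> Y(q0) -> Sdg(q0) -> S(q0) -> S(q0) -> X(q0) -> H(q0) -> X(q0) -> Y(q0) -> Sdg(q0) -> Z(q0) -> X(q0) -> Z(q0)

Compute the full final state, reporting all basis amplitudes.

After the circuit, the state carries amplitude sqrt(2)/2 on |0>, -sqrt(2)*I/2 on |1>.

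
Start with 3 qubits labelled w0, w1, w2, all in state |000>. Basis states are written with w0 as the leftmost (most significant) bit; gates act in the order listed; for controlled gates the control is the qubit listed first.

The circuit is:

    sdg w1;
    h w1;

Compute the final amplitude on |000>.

The amplitude on |000> is sqrt(2)/2.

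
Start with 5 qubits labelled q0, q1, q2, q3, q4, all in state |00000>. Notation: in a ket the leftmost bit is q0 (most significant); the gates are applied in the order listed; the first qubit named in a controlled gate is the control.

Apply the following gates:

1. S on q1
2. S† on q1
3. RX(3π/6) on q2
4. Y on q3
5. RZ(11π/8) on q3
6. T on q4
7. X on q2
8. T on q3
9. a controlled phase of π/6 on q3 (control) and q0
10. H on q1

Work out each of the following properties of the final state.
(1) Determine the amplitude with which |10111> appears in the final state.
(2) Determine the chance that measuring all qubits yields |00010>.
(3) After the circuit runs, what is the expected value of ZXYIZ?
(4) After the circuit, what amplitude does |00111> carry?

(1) The amplitude on |10111> is 0.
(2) The probability of measuring |00010> is 1/4.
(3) In the final state, ZXYIZ has expectation 1.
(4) The final state's coefficient on |00111> equals 0.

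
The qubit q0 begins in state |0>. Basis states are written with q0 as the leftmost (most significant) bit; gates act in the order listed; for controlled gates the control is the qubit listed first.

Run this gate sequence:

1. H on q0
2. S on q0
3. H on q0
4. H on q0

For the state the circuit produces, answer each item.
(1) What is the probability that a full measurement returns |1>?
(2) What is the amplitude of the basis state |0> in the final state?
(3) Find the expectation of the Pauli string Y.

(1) The probability of measuring |1> is 1/2.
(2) The amplitude on |0> is sqrt(2)/2.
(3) The expectation value of Y is 1.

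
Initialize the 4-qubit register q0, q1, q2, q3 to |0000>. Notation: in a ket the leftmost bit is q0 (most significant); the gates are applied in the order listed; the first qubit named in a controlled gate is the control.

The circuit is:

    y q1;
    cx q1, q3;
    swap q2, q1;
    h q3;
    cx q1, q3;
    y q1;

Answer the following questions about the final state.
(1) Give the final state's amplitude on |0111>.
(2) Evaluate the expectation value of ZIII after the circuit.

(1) The final state's coefficient on |0111> equals sqrt(2)/2.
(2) The expectation value of ZIII is 1.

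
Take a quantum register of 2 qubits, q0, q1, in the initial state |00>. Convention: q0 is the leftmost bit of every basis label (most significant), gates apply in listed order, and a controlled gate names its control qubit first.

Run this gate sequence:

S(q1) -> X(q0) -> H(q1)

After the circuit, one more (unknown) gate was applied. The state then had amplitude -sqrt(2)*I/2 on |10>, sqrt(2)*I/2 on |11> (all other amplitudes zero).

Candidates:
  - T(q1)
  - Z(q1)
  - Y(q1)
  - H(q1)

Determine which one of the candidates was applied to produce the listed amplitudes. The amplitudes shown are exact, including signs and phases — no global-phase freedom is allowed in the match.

The applied gate was Y(q1).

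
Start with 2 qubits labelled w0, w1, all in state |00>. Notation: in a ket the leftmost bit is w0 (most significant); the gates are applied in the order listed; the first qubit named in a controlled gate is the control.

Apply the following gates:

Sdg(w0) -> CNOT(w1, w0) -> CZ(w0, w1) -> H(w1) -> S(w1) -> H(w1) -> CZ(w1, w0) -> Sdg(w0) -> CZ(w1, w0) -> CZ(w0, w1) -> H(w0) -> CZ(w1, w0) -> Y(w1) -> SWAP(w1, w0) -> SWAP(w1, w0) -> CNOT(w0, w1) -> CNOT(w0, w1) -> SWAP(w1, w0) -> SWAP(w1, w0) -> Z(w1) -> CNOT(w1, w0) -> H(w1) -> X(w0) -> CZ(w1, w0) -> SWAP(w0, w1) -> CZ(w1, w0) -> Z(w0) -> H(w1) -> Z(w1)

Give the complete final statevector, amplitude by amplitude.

The final amplitudes are sqrt(2)*(1 - I)/4 on |00>, sqrt(2)*(-1 - I)/4 on |01>, sqrt(2)*(1 - I)/4 on |10>, sqrt(2)*(1 + I)/4 on |11>. Key observation: steps 14-19 multiply out to the identity, so the circuit reduces to the remaining gates.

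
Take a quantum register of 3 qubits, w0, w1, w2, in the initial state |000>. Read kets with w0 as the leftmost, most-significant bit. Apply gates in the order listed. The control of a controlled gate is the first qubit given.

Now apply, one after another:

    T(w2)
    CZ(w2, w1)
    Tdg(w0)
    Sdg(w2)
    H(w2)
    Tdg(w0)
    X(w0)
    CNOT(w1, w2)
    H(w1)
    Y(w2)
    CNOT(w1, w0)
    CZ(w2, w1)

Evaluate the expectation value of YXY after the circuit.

The observable YXY averages to 1.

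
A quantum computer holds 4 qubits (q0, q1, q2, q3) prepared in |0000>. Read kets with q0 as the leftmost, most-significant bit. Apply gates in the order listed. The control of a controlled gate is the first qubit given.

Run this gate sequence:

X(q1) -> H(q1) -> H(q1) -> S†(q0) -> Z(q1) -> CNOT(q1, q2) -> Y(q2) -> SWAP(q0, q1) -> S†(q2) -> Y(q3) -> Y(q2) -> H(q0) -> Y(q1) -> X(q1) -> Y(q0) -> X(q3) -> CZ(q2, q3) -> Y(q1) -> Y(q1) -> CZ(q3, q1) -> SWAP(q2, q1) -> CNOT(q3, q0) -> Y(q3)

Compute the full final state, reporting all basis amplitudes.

The resulting statevector has amplitude -sqrt(2)/2 on |0101>, -sqrt(2)/2 on |1101>, and 0 on every other basis state.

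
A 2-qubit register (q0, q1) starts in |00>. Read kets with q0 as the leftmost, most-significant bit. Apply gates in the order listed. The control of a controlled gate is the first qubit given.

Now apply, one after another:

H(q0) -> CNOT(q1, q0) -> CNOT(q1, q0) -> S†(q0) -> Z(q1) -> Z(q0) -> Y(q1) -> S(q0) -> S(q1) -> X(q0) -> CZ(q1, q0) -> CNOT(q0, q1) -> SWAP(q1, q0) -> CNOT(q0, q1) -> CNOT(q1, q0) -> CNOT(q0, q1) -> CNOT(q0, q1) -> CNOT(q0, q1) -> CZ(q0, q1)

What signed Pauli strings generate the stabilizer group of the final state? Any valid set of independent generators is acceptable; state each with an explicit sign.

The stabilizer group can be generated by +XX, -ZZ, among other valid generating sets. Key observation: the block from step 17 through step 18 cancels to the identity and can be dropped.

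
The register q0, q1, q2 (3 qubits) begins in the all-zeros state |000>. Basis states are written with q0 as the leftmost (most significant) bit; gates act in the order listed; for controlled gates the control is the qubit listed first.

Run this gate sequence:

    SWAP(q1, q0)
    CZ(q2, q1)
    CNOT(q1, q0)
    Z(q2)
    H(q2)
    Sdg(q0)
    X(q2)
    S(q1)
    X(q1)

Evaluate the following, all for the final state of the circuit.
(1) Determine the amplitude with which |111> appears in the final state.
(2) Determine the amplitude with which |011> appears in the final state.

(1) The amplitude on |111> is 0.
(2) |011> carries amplitude sqrt(2)/2 in the final state.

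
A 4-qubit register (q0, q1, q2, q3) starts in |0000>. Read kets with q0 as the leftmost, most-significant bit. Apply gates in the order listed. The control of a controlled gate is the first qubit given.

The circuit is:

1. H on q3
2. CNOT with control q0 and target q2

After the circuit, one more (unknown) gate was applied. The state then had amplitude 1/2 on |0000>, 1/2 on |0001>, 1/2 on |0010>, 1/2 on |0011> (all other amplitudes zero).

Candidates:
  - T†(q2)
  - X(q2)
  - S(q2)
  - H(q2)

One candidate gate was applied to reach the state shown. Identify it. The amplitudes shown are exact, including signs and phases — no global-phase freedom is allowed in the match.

The unique candidate consistent with the amplitudes is H(q2).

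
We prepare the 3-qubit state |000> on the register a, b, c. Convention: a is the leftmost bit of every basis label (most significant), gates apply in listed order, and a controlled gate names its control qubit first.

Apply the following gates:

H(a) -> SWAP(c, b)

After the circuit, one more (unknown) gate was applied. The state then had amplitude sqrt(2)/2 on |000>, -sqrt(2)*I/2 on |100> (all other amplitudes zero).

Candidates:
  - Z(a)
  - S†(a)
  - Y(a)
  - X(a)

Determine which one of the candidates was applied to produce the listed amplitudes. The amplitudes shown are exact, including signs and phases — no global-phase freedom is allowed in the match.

It was S†(a) that produced the state shown.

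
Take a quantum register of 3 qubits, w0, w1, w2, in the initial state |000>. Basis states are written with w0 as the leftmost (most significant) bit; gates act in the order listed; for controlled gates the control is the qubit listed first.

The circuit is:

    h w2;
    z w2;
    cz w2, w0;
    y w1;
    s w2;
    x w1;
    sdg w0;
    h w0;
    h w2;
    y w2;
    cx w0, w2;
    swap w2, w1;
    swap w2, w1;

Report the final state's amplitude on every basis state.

The final amplitudes are sqrt(2)*(1 + I)/4 on |000>, sqrt(2)*(-1 + I)/4 on |001>, 0 on |010>, 0 on |011>, sqrt(2)*(-1 + I)/4 on |100>, sqrt(2)*(1 + I)/4 on |101>, 0 on |110>, 0 on |111>. Key observation: steps 12-13 multiply out to the identity, so the circuit reduces to the remaining gates.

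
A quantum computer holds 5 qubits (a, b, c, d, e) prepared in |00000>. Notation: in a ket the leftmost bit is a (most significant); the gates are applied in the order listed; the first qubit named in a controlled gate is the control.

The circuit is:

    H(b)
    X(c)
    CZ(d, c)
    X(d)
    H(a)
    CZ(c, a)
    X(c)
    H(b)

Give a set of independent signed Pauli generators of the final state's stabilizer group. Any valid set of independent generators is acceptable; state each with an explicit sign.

The final state is stabilized by the group generated by -XIIII, +IZIII, +IIZII, -IIIZI, +IIIIZ; other independent generating sets are equally valid.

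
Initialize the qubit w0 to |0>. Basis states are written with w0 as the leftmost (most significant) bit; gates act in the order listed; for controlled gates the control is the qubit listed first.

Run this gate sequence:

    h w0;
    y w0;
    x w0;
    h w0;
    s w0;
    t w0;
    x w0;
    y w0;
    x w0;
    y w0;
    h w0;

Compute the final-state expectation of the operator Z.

In the final state, Z has expectation 0.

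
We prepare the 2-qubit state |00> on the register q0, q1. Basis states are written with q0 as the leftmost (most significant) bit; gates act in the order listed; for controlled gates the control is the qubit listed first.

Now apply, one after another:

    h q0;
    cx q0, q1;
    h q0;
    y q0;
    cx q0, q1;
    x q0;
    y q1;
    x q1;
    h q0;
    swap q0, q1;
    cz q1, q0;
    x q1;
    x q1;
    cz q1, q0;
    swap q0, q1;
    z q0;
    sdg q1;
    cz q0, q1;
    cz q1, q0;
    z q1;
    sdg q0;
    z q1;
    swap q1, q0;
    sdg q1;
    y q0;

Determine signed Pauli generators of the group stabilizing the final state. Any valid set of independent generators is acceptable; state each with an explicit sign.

The final state is stabilized by the group generated by +XY, +ZZ; other independent generating sets are equally valid. Key observation: the block from step 10 through step 15 cancels to the identity and can be dropped.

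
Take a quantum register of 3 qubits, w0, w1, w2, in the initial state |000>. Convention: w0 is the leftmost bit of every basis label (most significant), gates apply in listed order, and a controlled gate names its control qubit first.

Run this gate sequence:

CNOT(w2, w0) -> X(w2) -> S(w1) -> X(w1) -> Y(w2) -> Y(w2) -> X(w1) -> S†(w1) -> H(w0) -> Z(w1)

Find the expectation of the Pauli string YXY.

The observable YXY averages to 0. Key observation: steps 3-8 multiply out to the identity, so the circuit reduces to the remaining gates.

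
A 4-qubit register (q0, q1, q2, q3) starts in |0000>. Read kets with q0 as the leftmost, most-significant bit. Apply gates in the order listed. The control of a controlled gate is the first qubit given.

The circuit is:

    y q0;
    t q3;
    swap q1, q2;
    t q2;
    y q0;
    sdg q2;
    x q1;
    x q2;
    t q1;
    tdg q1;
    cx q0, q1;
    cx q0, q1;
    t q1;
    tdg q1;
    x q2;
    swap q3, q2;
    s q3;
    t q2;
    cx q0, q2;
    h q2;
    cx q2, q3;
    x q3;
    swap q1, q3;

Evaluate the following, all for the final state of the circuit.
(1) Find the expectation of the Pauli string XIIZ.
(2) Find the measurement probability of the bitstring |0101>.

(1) In the final state, XIIZ has expectation 0. Key observation: the block from step 8 through step 15 cancels to the identity and can be dropped.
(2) A full measurement returns |0101> with probability 1/2.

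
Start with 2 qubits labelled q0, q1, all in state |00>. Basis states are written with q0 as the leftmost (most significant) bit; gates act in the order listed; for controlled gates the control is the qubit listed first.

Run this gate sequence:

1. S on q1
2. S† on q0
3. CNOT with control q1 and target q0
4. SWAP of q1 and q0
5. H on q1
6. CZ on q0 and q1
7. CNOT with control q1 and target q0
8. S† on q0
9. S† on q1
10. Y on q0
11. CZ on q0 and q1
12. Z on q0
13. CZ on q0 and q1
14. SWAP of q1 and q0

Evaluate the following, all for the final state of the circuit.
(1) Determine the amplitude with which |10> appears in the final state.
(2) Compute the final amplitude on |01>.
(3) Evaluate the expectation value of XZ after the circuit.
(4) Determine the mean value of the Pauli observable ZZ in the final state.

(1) |10> carries amplitude sqrt(2)*I/2 in the final state.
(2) The final state's coefficient on |01> equals -sqrt(2)*I/2.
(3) The expectation value of XZ is 0.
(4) In the final state, ZZ has expectation -1.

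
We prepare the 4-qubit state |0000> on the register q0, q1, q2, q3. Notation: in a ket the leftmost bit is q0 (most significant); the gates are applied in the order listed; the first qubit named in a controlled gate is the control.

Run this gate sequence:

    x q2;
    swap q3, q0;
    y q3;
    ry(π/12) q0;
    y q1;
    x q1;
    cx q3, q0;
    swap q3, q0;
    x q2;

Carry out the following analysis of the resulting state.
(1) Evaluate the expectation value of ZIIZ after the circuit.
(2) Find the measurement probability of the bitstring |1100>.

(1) The expectation value of ZIIZ is sqrt(2)/4 + sqrt(6)/4.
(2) Outcome |1100> occurs with probability 0.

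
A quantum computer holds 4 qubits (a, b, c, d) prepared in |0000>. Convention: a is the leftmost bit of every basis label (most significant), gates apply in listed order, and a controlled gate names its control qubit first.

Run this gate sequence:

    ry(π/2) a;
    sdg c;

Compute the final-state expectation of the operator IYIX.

The observable IYIX averages to 0.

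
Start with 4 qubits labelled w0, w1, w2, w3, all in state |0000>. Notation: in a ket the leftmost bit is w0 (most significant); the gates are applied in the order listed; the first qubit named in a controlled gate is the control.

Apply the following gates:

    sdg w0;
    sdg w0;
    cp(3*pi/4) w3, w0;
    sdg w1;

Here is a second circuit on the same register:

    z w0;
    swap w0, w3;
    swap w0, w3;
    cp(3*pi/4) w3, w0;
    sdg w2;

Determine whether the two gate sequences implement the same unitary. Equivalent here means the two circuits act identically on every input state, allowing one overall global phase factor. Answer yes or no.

No: there is an input state on which the two circuits produce genuinely different outputs (not merely differing by a phase).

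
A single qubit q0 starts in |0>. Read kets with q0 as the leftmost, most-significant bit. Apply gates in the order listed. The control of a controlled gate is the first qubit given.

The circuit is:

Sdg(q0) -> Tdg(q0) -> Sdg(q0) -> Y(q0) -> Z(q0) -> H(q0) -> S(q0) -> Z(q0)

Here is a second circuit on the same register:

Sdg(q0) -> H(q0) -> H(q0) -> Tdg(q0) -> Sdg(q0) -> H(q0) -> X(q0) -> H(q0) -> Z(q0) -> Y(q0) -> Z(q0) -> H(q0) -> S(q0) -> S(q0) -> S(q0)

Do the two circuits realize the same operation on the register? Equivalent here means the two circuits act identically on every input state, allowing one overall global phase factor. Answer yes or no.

Yes — the two circuits implement the same unitary up to a global phase.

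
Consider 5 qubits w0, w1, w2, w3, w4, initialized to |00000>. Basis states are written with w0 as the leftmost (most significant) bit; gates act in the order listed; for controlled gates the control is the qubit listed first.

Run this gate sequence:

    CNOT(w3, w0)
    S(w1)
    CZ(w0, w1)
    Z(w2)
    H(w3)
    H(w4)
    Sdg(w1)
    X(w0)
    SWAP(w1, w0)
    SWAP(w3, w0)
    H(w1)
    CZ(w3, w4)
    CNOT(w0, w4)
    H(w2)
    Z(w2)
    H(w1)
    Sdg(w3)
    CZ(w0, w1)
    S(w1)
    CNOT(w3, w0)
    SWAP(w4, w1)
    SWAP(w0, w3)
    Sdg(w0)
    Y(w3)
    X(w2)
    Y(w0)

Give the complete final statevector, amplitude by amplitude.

The final amplitudes are sqrt(2)*I/4 on |10001>, sqrt(2)*I/4 on |10011>, -sqrt(2)*I/4 on |10101>, -sqrt(2)*I/4 on |10111>, sqrt(2)*I/4 on |11001>, sqrt(2)*I/4 on |11011>, -sqrt(2)*I/4 on |11101>, -sqrt(2)*I/4 on |11111>, and 0 on every other basis state.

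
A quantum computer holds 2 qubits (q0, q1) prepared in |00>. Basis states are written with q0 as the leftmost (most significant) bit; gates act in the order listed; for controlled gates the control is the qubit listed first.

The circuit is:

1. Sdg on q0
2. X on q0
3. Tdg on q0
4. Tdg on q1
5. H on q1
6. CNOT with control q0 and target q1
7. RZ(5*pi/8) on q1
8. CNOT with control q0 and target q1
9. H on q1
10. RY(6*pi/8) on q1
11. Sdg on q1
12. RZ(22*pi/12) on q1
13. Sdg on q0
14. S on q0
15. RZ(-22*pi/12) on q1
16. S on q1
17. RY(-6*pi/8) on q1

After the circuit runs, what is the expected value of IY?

The expectation value of IY is (1 - exp(3*I*pi/4))*exp(I*pi/8)/2. Key observation: steps 10-17 multiply out to the identity, so the circuit reduces to the remaining gates.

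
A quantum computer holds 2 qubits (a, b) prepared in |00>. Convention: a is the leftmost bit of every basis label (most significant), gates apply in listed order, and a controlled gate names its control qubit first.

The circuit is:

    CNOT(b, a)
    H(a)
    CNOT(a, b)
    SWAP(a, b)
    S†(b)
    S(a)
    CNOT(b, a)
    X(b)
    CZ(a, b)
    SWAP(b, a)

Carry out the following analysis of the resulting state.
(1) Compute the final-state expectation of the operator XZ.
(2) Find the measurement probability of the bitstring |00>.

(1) The expectation value of XZ is 1.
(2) Outcome |00> occurs with probability 1/2.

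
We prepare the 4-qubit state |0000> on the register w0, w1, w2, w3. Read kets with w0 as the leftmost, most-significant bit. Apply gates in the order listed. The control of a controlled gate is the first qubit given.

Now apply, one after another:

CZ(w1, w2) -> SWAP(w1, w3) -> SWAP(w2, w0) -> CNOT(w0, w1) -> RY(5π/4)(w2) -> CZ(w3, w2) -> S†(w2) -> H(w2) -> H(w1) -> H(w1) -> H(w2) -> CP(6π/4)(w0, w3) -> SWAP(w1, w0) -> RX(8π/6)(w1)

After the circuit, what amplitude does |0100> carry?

|0100> carries amplitude I*sqrt(6 - 3*sqrt(2))/4 in the final state. Key observation: gates 8-11 undo each other exactly, leaving only the rest of the circuit to track.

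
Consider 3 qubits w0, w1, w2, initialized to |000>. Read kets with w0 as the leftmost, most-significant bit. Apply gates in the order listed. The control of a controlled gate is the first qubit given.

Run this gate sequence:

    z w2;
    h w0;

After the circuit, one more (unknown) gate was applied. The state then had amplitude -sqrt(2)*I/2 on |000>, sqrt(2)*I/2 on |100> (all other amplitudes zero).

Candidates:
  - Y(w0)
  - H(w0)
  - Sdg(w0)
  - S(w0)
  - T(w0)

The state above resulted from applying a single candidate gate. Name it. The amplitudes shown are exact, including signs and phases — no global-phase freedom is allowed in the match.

The unique candidate consistent with the amplitudes is Y(w0).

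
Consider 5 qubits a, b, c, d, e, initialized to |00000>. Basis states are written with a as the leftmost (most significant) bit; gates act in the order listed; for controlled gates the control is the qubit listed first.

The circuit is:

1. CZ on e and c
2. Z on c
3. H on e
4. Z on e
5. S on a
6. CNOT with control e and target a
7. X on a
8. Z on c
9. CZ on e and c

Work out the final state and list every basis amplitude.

After the circuit, the state carries amplitude -sqrt(2)/2 on |00001>, sqrt(2)/2 on |10000>, and 0 on every other basis state.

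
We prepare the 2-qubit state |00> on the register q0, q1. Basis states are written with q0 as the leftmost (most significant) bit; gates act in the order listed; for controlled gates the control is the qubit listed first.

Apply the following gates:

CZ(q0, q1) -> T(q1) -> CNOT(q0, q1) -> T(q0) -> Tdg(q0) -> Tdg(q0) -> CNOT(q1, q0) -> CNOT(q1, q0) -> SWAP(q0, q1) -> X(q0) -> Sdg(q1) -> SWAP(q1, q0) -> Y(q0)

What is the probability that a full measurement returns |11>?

A full measurement returns |11> with probability 1.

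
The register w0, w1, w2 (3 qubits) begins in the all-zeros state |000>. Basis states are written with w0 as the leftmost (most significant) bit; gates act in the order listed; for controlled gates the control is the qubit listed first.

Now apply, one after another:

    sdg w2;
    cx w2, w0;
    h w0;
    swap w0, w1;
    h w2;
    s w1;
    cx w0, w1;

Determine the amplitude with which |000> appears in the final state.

The final state's coefficient on |000> equals 1/2.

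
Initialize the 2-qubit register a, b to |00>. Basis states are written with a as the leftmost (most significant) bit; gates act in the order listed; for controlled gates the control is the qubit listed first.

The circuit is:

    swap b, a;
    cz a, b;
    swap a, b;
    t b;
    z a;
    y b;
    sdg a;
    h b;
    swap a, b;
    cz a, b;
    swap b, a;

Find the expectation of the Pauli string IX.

The observable IX averages to -1.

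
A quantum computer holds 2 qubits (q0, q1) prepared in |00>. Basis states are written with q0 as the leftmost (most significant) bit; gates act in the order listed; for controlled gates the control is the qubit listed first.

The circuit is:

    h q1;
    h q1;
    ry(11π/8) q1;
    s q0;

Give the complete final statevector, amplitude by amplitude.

The resulting statevector has amplitude -cos(5*pi/16) on |00>, sin(5*pi/16) on |01>, 0 on |10>, 0 on |11>. Key observation: gates 1-2 undo each other exactly, leaving only the rest of the circuit to track.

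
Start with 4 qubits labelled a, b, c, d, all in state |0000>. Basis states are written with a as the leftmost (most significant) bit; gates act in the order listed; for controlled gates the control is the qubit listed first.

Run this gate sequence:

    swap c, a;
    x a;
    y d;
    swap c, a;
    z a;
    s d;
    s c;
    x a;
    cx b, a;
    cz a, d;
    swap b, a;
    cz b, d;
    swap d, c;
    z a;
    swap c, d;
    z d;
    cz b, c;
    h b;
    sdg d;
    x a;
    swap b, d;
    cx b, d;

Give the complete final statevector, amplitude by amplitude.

After the circuit, the state carries amplitude sqrt(2)/2 on |1110>, -sqrt(2)/2 on |1111>, and 0 on every other basis state.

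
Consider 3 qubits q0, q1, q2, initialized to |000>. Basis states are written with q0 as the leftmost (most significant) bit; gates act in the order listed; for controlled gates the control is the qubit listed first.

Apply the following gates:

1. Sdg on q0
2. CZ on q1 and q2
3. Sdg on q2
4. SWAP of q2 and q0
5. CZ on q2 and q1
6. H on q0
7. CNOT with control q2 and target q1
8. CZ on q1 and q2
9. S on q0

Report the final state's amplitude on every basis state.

The final amplitudes are sqrt(2)/2 on |000>, sqrt(2)*I/2 on |100>, and 0 on every other basis state.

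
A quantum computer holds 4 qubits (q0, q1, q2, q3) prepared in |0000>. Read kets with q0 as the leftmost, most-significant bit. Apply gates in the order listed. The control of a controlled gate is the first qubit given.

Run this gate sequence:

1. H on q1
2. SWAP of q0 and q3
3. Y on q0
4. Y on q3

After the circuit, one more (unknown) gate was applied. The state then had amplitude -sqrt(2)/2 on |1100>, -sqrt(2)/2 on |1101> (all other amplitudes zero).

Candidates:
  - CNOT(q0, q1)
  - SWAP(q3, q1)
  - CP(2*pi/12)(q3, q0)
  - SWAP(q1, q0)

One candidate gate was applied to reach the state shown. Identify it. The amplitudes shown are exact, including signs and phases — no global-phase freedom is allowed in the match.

The applied gate was SWAP(q3, q1).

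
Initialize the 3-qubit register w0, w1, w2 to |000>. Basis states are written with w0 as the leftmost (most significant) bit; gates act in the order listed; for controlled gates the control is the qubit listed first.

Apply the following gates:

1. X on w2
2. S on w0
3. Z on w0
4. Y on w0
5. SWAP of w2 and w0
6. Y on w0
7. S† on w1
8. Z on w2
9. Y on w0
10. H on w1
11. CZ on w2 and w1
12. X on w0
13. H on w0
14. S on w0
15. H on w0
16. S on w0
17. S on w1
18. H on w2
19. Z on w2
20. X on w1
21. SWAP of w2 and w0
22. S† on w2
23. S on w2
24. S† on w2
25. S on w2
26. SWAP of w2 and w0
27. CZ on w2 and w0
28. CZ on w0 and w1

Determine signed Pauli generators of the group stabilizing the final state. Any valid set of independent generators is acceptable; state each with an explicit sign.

One valid set of independent stabilizer generators is +XZZ, +ZYI, +ZIX (any independent generating set of the same group is equally correct). Key observation: the block from step 21 through step 26 cancels to the identity and can be dropped.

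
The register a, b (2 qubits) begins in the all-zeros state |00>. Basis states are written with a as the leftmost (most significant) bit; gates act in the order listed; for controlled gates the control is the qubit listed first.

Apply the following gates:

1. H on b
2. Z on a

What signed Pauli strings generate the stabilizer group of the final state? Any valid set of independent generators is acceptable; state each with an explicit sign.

One valid set of independent stabilizer generators is +IX, +ZI (any independent generating set of the same group is equally correct).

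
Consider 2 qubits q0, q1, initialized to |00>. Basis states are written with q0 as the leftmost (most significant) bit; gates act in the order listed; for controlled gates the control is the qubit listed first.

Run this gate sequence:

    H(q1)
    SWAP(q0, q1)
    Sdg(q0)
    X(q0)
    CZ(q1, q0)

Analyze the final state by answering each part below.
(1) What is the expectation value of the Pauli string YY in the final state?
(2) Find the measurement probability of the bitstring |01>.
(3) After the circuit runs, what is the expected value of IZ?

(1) The observable YY averages to 0.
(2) Outcome |01> occurs with probability 0.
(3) The expectation value of IZ is 1.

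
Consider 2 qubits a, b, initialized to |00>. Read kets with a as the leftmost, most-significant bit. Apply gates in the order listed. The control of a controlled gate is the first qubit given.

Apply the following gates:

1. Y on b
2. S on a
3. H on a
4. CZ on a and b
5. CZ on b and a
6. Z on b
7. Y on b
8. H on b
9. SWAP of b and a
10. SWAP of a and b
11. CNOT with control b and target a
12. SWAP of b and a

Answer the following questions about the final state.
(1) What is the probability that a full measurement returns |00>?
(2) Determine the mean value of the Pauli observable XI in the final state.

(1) A full measurement returns |00> with probability 1/4.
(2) The observable XI averages to 1.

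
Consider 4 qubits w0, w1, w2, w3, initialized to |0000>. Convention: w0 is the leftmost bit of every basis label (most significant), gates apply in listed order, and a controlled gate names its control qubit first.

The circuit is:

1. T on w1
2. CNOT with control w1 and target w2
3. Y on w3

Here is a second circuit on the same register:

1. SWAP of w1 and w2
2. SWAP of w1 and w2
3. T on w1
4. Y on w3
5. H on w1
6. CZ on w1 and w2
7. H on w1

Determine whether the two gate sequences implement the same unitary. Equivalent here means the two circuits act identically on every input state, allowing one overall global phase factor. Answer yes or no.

No, they are not equivalent — no single phase factor reconciles the two unitaries.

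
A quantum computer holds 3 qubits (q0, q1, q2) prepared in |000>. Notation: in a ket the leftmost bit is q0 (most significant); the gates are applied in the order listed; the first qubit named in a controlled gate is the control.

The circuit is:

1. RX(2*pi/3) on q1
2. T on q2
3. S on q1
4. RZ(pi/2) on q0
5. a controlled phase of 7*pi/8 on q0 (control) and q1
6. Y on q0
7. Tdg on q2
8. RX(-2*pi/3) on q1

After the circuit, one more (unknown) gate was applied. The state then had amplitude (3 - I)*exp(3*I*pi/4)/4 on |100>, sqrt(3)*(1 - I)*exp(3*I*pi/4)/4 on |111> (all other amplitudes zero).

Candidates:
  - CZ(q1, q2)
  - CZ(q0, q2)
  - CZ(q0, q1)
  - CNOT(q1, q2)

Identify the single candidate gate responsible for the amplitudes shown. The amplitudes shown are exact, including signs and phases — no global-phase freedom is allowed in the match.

It was CNOT(q1, q2) that produced the state shown.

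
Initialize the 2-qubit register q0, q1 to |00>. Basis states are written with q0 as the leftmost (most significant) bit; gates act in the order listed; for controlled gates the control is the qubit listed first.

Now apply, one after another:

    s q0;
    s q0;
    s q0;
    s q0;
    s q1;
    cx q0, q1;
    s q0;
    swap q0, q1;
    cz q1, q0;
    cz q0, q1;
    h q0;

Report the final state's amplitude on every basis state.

After the circuit, the state carries amplitude sqrt(2)/2 on |00>, 0 on |01>, sqrt(2)/2 on |10>, 0 on |11>.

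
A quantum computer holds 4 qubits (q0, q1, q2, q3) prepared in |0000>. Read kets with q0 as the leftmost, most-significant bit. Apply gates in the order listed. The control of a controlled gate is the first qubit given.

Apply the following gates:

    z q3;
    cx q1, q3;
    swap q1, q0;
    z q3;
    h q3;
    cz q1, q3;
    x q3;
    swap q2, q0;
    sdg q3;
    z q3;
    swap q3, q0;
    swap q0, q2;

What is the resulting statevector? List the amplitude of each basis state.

After the circuit, the state carries amplitude sqrt(2)/2 on |0000>, sqrt(2)*I/2 on |0010>, and 0 on every other basis state.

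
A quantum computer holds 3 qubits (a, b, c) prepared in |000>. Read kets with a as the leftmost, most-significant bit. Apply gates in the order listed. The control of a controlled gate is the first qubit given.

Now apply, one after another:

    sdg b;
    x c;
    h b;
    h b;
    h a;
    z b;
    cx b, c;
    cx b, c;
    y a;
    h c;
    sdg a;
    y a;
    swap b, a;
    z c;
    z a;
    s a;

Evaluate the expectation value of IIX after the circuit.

The expectation value of IIX is 1. Key observation: steps 3-4 multiply out to the identity, so the circuit reduces to the remaining gates.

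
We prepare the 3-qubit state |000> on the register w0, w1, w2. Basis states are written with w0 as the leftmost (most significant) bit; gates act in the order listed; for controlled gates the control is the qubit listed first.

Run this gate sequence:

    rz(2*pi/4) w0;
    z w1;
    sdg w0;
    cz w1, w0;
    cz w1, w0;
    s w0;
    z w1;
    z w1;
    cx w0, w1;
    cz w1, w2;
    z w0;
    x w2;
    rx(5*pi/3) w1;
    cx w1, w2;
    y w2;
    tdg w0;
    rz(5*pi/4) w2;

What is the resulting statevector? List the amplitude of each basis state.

The resulting statevector has amplitude -sqrt(3)*exp(5*I*pi/8)/2 on |000>, exp(3*I*pi/8)/2 on |011>, and 0 on every other basis state. Key observation: the block from step 2 through step 7 cancels to the identity and can be dropped.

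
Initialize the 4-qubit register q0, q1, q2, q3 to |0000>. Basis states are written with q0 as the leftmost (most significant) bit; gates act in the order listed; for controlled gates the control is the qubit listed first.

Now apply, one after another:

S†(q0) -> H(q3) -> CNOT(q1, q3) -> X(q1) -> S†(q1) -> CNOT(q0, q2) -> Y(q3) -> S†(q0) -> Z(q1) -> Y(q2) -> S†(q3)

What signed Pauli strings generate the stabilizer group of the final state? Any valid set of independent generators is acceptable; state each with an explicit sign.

The final state is stabilized by the group generated by +IIIY, +ZIII, -IZII, -IIZI; other independent generating sets are equally valid.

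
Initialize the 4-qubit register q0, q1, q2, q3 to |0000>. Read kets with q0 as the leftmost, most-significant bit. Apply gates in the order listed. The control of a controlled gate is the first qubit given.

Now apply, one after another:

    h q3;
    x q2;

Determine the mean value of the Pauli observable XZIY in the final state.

The expectation value of XZIY is 0.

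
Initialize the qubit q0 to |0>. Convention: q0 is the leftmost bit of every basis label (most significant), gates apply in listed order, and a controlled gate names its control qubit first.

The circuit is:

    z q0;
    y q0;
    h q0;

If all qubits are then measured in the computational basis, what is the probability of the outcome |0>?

A full measurement returns |0> with probability 1/2.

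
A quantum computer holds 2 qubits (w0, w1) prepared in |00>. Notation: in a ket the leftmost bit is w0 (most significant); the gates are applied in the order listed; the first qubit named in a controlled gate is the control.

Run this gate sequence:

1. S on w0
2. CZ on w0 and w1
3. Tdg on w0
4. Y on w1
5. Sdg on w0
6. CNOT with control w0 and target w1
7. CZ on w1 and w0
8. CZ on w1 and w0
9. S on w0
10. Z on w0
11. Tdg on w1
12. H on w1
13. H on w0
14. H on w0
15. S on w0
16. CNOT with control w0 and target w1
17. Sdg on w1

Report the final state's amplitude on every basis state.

After the circuit, the state carries amplitude sqrt(2)*exp(I*pi/4)/2 on |00>, sqrt(2)*exp(3*I*pi/4)/2 on |01>, 0 on |10>, 0 on |11>.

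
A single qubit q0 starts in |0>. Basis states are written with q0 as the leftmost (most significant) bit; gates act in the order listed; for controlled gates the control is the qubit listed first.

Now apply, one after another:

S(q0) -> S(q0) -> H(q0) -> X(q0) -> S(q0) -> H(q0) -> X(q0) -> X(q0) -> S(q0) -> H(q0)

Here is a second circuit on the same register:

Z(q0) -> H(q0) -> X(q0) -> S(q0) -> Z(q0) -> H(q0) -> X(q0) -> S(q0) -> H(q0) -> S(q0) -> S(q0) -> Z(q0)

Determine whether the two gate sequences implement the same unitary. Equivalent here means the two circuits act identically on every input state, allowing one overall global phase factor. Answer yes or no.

Yes — the two circuits implement the same unitary up to a global phase.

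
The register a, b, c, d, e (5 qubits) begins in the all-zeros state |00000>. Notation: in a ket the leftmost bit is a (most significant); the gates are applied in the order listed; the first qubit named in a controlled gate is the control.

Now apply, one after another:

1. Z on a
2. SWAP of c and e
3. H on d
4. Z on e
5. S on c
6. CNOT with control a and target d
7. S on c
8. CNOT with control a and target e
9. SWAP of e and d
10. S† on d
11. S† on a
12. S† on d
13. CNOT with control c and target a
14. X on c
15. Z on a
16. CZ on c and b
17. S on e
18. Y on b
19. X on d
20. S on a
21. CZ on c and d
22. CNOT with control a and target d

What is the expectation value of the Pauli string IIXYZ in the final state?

The observable IIXYZ averages to 0.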